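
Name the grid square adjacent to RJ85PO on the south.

Latitude subsquare o = 14; −1 → 13 = n.
The longitude characters are unchanged.

RJ85pn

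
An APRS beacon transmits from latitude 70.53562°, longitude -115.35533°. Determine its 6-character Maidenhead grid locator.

Shift to the Maidenhead origin (180°W, 90°S): lon 64.6447, lat 160.5356.
Field: 64.6447/20 → 3 → D, 160.5356/10 → 16 → Q; chars DQ.
Square: 4.6447/2 → 2, 0.5356/1 → 0; chars 20.
Subsquare: 0.6447/0.0833333 → 7 → h, 0.5356/0.0416667 → 12 → m; chars hm.

DQ20hm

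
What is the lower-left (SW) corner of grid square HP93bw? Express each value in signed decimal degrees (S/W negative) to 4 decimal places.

Field H=7, P=15: +7·20° lon, +15·10° lat → SW at lon -40°, lat 60°.
Square 9, 3: +9·2° lon, +3·1° lat → SW at lon -22°, lat 63°.
Subsquare b=1, w=22: +1·0.0833333° lon, +22·0.0416667° lat → SW at lon -21.9167°, lat 63.9167°.
latitude 63.9167, longitude -21.9167.

63.9167, -21.9167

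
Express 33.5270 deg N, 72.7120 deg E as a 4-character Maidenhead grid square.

MM63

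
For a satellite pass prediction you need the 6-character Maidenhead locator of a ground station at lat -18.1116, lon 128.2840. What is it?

PH41dv

Offset from 180°W / 90°S: lon 308.2840°, lat 71.8884°.
Field: lon ⌊308.2840/20⌋ = 15 → P; lat ⌊71.8884/10⌋ = 7 → H.
Square: lon ⌊8.2840/2⌋ = 4; lat ⌊1.8884/1⌋ = 1.
Subsquare: lon ⌊0.2840/0.0833333⌋ = 3 → d; lat ⌊0.8884/0.0416667⌋ = 21 → v.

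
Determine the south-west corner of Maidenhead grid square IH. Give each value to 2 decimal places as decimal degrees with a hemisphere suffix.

20.00° S, 20.00° W

Field I=8, H=7: +8·20° lon, +7·10° lat → SW at lon -20°, lat -20°.
latitude 20.00° S, longitude 20.00° W.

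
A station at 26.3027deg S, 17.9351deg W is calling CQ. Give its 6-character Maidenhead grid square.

IG13aq

Shift to the Maidenhead origin (180°W, 90°S): lon 162.0649, lat 63.6973.
Field: 162.0649/20 → 8 → I, 63.6973/10 → 6 → G; chars IG.
Square: 2.0649/2 → 1, 3.6973/1 → 3; chars 13.
Subsquare: 0.0649/0.0833333 → 0 → a, 0.6973/0.0416667 → 16 → q; chars aq.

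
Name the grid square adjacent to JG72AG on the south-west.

JG62xf

Longitude subsquare a = 0; −1 → -1, wraps to 23 = x, carry into square.
Longitude square 7; −1 → 6.
Latitude subsquare g = 6; −1 → 5 = f.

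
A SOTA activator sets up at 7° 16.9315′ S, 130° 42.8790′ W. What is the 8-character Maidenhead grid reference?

Shift to the Maidenhead origin (180°W, 90°S): lon 49.28535, lat 82.71781.
Field (20°×10°, letters A–R): 49.28535/20 → 2 → C, 82.71781/10 → 8 → I; chars CI.
Square (2°×1°, digits 0–9): 9.28535/2 → 4, 2.71781/1 → 2; chars 42.
Subsquare (5′×2.5′, letters a–x): 1.28535/0.0833333 → 15 → p, 0.71781/0.0416667 → 17 → r; chars pr.
Extended square (30″×15″, digits 0–9): 0.03535/0.00833333 → 4, 0.00948/0.00416667 → 2; chars 42.

CI42pr42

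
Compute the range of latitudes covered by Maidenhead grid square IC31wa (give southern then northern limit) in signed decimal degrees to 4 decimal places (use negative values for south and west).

Field I=8, C=2: +8·20° lon, +2·10° lat → SW at lon -20°, lat -70°.
Square 3, 1: +3·2° lon, +1·1° lat → SW at lon -14°, lat -69°.
Subsquare w=22, a=0: +22·0.0833333° lon, +0·0.0416667° lat → SW at lon -12.1667°, lat -69°.
Cell spans 0.0833333° lon × 0.0416667° lat.
south -69.0000, north -68.9583.

-69.0000, -68.9583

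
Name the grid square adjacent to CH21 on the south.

Latitude square 1; −1 → 0.
The longitude characters are unchanged.

CH20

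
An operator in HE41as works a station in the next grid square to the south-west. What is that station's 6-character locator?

HE31xr

Longitude subsquare a = 0; −1 → -1, wraps to 23 = x, carry into square.
Longitude square 4; −1 → 3.
Latitude subsquare s = 18; −1 → 17 = r.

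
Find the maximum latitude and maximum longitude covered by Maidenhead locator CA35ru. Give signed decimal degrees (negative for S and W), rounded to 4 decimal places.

-84.1250, -132.5000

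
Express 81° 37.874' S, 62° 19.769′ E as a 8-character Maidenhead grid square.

Shift to the Maidenhead origin (180°W, 90°S): lon 242.32948, lat 8.36877.
Field (20°×10°, letters A–R): 242.32948/20 → 12 → M, 8.36877/10 → 0 → A; chars MA.
Square (2°×1°, digits 0–9): 2.32948/2 → 1, 8.36877/1 → 8; chars 18.
Subsquare (5′×2.5′, letters a–x): 0.32948/0.0833333 → 3 → d, 0.36877/0.0416667 → 8 → i; chars di.
Extended square (30″×15″, digits 0–9): 0.07948/0.00833333 → 9, 0.03543/0.00416667 → 8; chars 98.

MA18di98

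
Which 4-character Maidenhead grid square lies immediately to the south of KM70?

Latitude square 0; −1 → -1, wraps to 9, carry into field.
Latitude field M = 12; −1 → 11 = L.
The longitude characters are unchanged.

KL79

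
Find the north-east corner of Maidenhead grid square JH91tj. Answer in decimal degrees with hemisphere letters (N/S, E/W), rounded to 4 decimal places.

18.5833° S, 19.6667° E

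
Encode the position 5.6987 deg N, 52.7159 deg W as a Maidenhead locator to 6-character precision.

GJ35pq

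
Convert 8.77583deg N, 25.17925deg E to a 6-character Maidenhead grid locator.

KJ28os

Offset from 180°W / 90°S: lon 205.1792°, lat 98.7758°.
Field: 205.1792/20 → 10 → K, 98.7758/10 → 9 → J; chars KJ.
Square: 5.1792/2 → 2, 8.7758/1 → 8; chars 28.
Subsquare: 1.1792/0.0833333 → 14 → o, 0.7758/0.0416667 → 18 → s; chars os.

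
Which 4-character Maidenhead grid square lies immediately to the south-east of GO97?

Longitude square 9; +1 → 10, wraps to 0, carry into field.
Longitude field G = 6; +1 → 7 = H.
Latitude square 7; −1 → 6.

HO06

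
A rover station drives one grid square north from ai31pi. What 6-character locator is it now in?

AI31pj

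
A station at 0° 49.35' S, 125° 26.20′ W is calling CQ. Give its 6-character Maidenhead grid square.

Shift to the Maidenhead origin (180°W, 90°S): lon 54.5633, lat 89.1775.
Field (20°×10°, letters A–R): 54.5633/20 → 2 → C, 89.1775/10 → 8 → I; chars CI.
Square (2°×1°, digits 0–9): 14.5633/2 → 7, 9.1775/1 → 9; chars 79.
Subsquare (5′×2.5′, letters a–x): 0.5633/0.0833333 → 6 → g, 0.1775/0.0416667 → 4 → e; chars ge.

CI79ge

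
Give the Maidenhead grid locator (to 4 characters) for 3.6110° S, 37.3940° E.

KI86

Add 180° to longitude and 90° to latitude: 217.39, 86.39.
Field (20°×10°, letters A–R): lon ⌊217.39/20⌋ = 10 → K; lat ⌊86.39/10⌋ = 8 → I.
Square (2°×1°, digits 0–9): lon ⌊17.39/2⌋ = 8; lat ⌊6.39/1⌋ = 6.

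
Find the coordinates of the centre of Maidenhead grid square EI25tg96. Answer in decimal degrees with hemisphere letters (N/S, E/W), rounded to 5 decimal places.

4.72292° S, 94.33750° W

Field E=4, I=8: +4·20° lon, +8·10° lat → SW at lon -100°, lat -10°.
Square 2, 5: +2·2° lon, +5·1° lat → SW at lon -96°, lat -5°.
Subsquare t=19, g=6: +19·0.0833333° lon, +6·0.0416667° lat → SW at lon -94.4167°, lat -4.75°.
Extended square 9, 6: +9·0.00833333° lon, +6·0.00416667° lat → SW at lon -94.3417°, lat -4.725°.
Cell spans 0.00833333° lon × 0.00416667° lat. Centre is SW corner plus half of each.
latitude 4.72292° S, longitude 94.33750° W.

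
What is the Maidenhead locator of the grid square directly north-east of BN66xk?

BN76al

Longitude subsquare x = 23; +1 → 24, wraps to 0 = a, carry into square.
Longitude square 6; +1 → 7.
Latitude subsquare k = 10; +1 → 11 = l.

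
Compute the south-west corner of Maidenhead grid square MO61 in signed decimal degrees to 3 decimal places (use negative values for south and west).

Field M=12, O=14: +12·20° lon, +14·10° lat → SW at lon 60°, lat 50°.
Square 6, 1: +6·2° lon, +1·1° lat → SW at lon 72°, lat 51°.
latitude 51.000, longitude 72.000.

51.000, 72.000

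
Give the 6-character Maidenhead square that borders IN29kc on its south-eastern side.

Longitude subsquare k = 10; +1 → 11 = l.
Latitude subsquare c = 2; −1 → 1 = b.

IN29lb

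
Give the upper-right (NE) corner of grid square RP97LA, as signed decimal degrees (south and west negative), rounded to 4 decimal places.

67.0417, 179.0000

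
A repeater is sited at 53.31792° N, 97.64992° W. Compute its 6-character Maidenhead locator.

EO13eh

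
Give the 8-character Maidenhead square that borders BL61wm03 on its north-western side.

BL61vm94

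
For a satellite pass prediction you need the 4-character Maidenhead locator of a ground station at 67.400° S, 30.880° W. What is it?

HC42

Offset from 180°W / 90°S: lon 149.12°, lat 22.60°.
Field: 149.12/20 → 7 → H, 22.60/10 → 2 → C; chars HC.
Square: 9.12/2 → 4, 2.60/1 → 2; chars 42.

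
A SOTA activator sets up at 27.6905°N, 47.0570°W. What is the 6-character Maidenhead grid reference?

GL67lq

Shift to the Maidenhead origin (180°W, 90°S): lon 132.9430, lat 117.6905.
Field: 132.9430/20 → 6 → G, 117.6905/10 → 11 → L; chars GL.
Square: 12.9430/2 → 6, 7.6905/1 → 7; chars 67.
Subsquare: 0.9430/0.0833333 → 11 → l, 0.6905/0.0416667 → 16 → q; chars lq.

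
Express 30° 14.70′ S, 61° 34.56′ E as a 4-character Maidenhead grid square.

Shift to the Maidenhead origin (180°W, 90°S): lon 241.58, lat 59.75.
Field: 241.58/20 → 12 → M, 59.75/10 → 5 → F; chars MF.
Square: 1.58/2 → 0, 9.75/1 → 9; chars 09.

MF09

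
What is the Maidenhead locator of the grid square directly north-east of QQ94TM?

Longitude subsquare t = 19; +1 → 20 = u.
Latitude subsquare m = 12; +1 → 13 = n.

QQ94un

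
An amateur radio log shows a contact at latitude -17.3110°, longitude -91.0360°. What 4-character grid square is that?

EH42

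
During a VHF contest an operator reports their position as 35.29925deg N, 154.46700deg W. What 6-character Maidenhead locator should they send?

BM25sh

Add 180° to longitude and 90° to latitude: 25.5330, 125.2993.
Field: lon ⌊25.5330/20⌋ = 1 → B; lat ⌊125.2993/10⌋ = 12 → M.
Square: lon ⌊5.5330/2⌋ = 2; lat ⌊5.2993/1⌋ = 5.
Subsquare: lon ⌊1.5330/0.0833333⌋ = 18 → s; lat ⌊0.2993/0.0416667⌋ = 7 → h.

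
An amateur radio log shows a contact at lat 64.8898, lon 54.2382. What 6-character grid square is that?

LP74cv

Shift to the Maidenhead origin (180°W, 90°S): lon 234.2382, lat 154.8898.
Field: 234.2382/20 → 11 → L, 154.8898/10 → 15 → P; chars LP.
Square: 14.2382/2 → 7, 4.8898/1 → 4; chars 74.
Subsquare: 0.2382/0.0833333 → 2 → c, 0.8898/0.0416667 → 21 → v; chars cv.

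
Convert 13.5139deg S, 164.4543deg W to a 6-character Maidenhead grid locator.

AH76sl

Shift to the Maidenhead origin (180°W, 90°S): lon 15.5457, lat 76.4861.
Field: 15.5457/20 → 0 → A, 76.4861/10 → 7 → H; chars AH.
Square: 15.5457/2 → 7, 6.4861/1 → 6; chars 76.
Subsquare: 1.5457/0.0833333 → 18 → s, 0.4861/0.0416667 → 11 → l; chars sl.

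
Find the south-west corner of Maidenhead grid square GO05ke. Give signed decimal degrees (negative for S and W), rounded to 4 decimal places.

55.1667, -59.1667

Field G=6, O=14: +6·20° lon, +14·10° lat → SW at lon -60°, lat 50°.
Square 0, 5: +0·2° lon, +5·1° lat → SW at lon -60°, lat 55°.
Subsquare k=10, e=4: +10·0.0833333° lon, +4·0.0416667° lat → SW at lon -59.1667°, lat 55.1667°.
latitude 55.1667, longitude -59.1667.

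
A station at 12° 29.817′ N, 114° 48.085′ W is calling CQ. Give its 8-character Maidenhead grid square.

DK22ol39

Shift to the Maidenhead origin (180°W, 90°S): lon 65.19858, lat 102.49695.
Field: 65.19858/20 → 3 → D, 102.49695/10 → 10 → K; chars DK.
Square: 5.19858/2 → 2, 2.49695/1 → 2; chars 22.
Subsquare: 1.19858/0.0833333 → 14 → o, 0.49695/0.0416667 → 11 → l; chars ol.
Extended square: 0.03192/0.00833333 → 3, 0.03862/0.00416667 → 9; chars 39.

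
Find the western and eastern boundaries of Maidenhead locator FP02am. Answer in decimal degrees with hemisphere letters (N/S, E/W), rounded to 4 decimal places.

80.0000° W, 79.9167° W

Field F=5, P=15: +5·20° lon, +15·10° lat → SW at lon -80°, lat 60°.
Square 0, 2: +0·2° lon, +2·1° lat → SW at lon -80°, lat 62°.
Subsquare a=0, m=12: +0·0.0833333° lon, +12·0.0416667° lat → SW at lon -80°, lat 62.5°.
Cell spans 0.0833333° lon × 0.0416667° lat.
west 80.0000° W, east 79.9167° W.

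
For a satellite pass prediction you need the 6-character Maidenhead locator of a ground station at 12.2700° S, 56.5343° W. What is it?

GH17rr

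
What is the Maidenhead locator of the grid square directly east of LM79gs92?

Longitude extended square 9; +1 → 10, wraps to 0, carry into subsquare.
Longitude subsquare g = 6; +1 → 7 = h.
The latitude characters are unchanged.

LM79hs02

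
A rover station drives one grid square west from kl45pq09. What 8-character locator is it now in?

KL45oq99

Longitude extended square 0; −1 → -1, wraps to 9, carry into subsquare.
Longitude subsquare p = 15; −1 → 14 = o.
The latitude characters are unchanged.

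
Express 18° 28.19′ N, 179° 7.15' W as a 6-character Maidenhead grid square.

AK08kl

Shift to the Maidenhead origin (180°W, 90°S): lon 0.8808, lat 108.4698.
Field (20°×10°, letters A–R): 0.8808/20 → 0 → A, 108.4698/10 → 10 → K; chars AK.
Square (2°×1°, digits 0–9): 0.8808/2 → 0, 8.4698/1 → 8; chars 08.
Subsquare (5′×2.5′, letters a–x): 0.8808/0.0833333 → 10 → k, 0.4698/0.0416667 → 11 → l; chars kl.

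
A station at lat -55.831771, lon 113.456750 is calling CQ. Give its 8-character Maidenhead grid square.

Add 180° to longitude and 90° to latitude: 293.45675, 34.16823.
Field: lon ⌊293.45675/20⌋ = 14 → O; lat ⌊34.16823/10⌋ = 3 → D.
Square: lon ⌊13.45675/2⌋ = 6; lat ⌊4.16823/1⌋ = 4.
Subsquare: lon ⌊1.45675/0.0833333⌋ = 17 → r; lat ⌊0.16823/0.0416667⌋ = 4 → e.
Extended square: lon ⌊0.04008/0.00833333⌋ = 4; lat ⌊0.00156/0.00416667⌋ = 0.

OD64re40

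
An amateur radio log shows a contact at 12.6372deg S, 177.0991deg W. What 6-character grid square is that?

AH17ki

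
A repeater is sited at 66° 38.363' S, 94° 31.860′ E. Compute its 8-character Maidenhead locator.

NC73gi36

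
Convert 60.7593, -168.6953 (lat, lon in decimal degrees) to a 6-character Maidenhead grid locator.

Offset from 180°W / 90°S: lon 11.3047°, lat 150.7593°.
Field: lon ⌊11.3047/20⌋ = 0 → A; lat ⌊150.7593/10⌋ = 15 → P.
Square: lon ⌊11.3047/2⌋ = 5; lat ⌊0.7593/1⌋ = 0.
Subsquare: lon ⌊1.3047/0.0833333⌋ = 15 → p; lat ⌊0.7593/0.0416667⌋ = 18 → s.

AP50ps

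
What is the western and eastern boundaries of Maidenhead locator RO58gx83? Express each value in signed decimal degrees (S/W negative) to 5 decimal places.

170.56667, 170.57500

Field R=17, O=14: +17·20° lon, +14·10° lat → SW at lon 160°, lat 50°.
Square 5, 8: +5·2° lon, +8·1° lat → SW at lon 170°, lat 58°.
Subsquare g=6, x=23: +6·0.0833333° lon, +23·0.0416667° lat → SW at lon 170.5°, lat 58.9583°.
Extended square 8, 3: +8·0.00833333° lon, +3·0.00416667° lat → SW at lon 170.567°, lat 58.9708°.
Cell spans 0.00833333° lon × 0.00416667° lat.
west 170.56667, east 170.57500.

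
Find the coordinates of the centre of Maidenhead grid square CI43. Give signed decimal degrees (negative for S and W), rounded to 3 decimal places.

Field C=2, I=8: +2·20° lon, +8·10° lat → SW at lon -140°, lat -10°.
Square 4, 3: +4·2° lon, +3·1° lat → SW at lon -132°, lat -7°.
Cell spans 2° lon × 1° lat. Centre is SW corner plus half of each.
latitude -6.500, longitude -131.000.

-6.500, -131.000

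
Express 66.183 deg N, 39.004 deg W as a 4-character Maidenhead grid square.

Shift to the Maidenhead origin (180°W, 90°S): lon 141.00, lat 156.18.
Field: 141.00/20 → 7 → H, 156.18/10 → 15 → P; chars HP.
Square: 1.00/2 → 0, 6.18/1 → 6; chars 06.

HP06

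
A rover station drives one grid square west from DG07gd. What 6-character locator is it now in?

DG07fd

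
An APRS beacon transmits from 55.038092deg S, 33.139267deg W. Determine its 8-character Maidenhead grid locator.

Shift to the Maidenhead origin (180°W, 90°S): lon 146.86073, lat 34.96191.
Field: lon ⌊146.86073/20⌋ = 7 → H; lat ⌊34.96191/10⌋ = 3 → D.
Square: lon ⌊6.86073/2⌋ = 3; lat ⌊4.96191/1⌋ = 4.
Subsquare: lon ⌊0.86073/0.0833333⌋ = 10 → k; lat ⌊0.96191/0.0416667⌋ = 23 → x.
Extended square: lon ⌊0.02740/0.00833333⌋ = 3; lat ⌊0.00357/0.00416667⌋ = 0.

HD34kx30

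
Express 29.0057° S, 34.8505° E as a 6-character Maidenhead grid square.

Offset from 180°W / 90°S: lon 214.8505°, lat 60.9943°.
Field: 214.8505/20 → 10 → K, 60.9943/10 → 6 → G; chars KG.
Square: 14.8505/2 → 7, 0.9943/1 → 0; chars 70.
Subsquare: 0.8505/0.0833333 → 10 → k, 0.9943/0.0416667 → 23 → x; chars kx.

KG70kx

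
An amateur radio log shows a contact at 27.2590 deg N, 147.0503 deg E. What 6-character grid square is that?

QL37mg

Offset from 180°W / 90°S: lon 327.0503°, lat 117.2590°.
Field: lon ⌊327.0503/20⌋ = 16 → Q; lat ⌊117.2590/10⌋ = 11 → L.
Square: lon ⌊7.0503/2⌋ = 3; lat ⌊7.2590/1⌋ = 7.
Subsquare: lon ⌊1.0503/0.0833333⌋ = 12 → m; lat ⌊0.2590/0.0416667⌋ = 6 → g.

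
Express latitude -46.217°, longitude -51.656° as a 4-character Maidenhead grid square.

GE43

Add 180° to longitude and 90° to latitude: 128.34, 43.78.
Field: lon ⌊128.34/20⌋ = 6 → G; lat ⌊43.78/10⌋ = 4 → E.
Square: lon ⌊8.34/2⌋ = 4; lat ⌊3.78/1⌋ = 3.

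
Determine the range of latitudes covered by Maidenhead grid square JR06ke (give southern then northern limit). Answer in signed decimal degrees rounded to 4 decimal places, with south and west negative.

86.1667, 86.2083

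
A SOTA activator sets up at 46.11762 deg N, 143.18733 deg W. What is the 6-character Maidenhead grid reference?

BN86jc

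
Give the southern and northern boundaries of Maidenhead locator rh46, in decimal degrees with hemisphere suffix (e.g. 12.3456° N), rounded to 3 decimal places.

Field R=17, H=7: +17·20° lon, +7·10° lat → SW at lon 160°, lat -20°.
Square 4, 6: +4·2° lon, +6·1° lat → SW at lon 168°, lat -14°.
Cell spans 2° lon × 1° lat.
south 14.000° S, north 13.000° S.

14.000° S, 13.000° S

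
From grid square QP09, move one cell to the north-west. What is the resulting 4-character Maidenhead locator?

PQ90

Longitude square 0; −1 → -1, wraps to 9, carry into field.
Longitude field Q = 16; −1 → 15 = P.
Latitude square 9; +1 → 10, wraps to 0, carry into field.
Latitude field P = 15; +1 → 16 = Q.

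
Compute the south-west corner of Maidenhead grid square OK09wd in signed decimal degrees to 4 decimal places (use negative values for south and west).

Field O=14, K=10: +14·20° lon, +10·10° lat → SW at lon 100°, lat 10°.
Square 0, 9: +0·2° lon, +9·1° lat → SW at lon 100°, lat 19°.
Subsquare w=22, d=3: +22·0.0833333° lon, +3·0.0416667° lat → SW at lon 101.833°, lat 19.125°.
latitude 19.1250, longitude 101.8333.

19.1250, 101.8333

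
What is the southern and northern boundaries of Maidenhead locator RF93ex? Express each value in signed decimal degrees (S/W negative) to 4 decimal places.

-36.0417, -36.0000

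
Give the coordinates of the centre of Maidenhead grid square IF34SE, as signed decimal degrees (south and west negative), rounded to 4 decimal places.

-35.8125, -12.4583

Field I=8, F=5: +8·20° lon, +5·10° lat → SW at lon -20°, lat -40°.
Square 3, 4: +3·2° lon, +4·1° lat → SW at lon -14°, lat -36°.
Subsquare s=18, e=4: +18·0.0833333° lon, +4·0.0416667° lat → SW at lon -12.5°, lat -35.8333°.
Cell spans 0.0833333° lon × 0.0416667° lat. Centre is SW corner plus half of each.
latitude -35.8125, longitude -12.4583.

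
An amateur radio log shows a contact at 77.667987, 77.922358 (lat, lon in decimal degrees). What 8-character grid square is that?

Shift to the Maidenhead origin (180°W, 90°S): lon 257.92236, lat 167.66799.
Field: lon ⌊257.92236/20⌋ = 12 → M; lat ⌊167.66799/10⌋ = 16 → Q.
Square: lon ⌊17.92236/2⌋ = 8; lat ⌊7.66799/1⌋ = 7.
Subsquare: lon ⌊1.92236/0.0833333⌋ = 23 → x; lat ⌊0.66799/0.0416667⌋ = 16 → q.
Extended square: lon ⌊0.00569/0.00833333⌋ = 0; lat ⌊0.00132/0.00416667⌋ = 0.

MQ87xq00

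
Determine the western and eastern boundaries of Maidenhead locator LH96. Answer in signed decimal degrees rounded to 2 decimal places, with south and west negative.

Field L=11, H=7: +11·20° lon, +7·10° lat → SW at lon 40°, lat -20°.
Square 9, 6: +9·2° lon, +6·1° lat → SW at lon 58°, lat -14°.
Cell spans 2° lon × 1° lat.
west 58.00, east 60.00.

58.00, 60.00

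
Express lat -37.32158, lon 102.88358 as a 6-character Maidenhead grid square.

Offset from 180°W / 90°S: lon 282.8836°, lat 52.6784°.
Field: lon ⌊282.8836/20⌋ = 14 → O; lat ⌊52.6784/10⌋ = 5 → F.
Square: lon ⌊2.8836/2⌋ = 1; lat ⌊2.6784/1⌋ = 2.
Subsquare: lon ⌊0.8836/0.0833333⌋ = 10 → k; lat ⌊0.6784/0.0416667⌋ = 16 → q.

OF12kq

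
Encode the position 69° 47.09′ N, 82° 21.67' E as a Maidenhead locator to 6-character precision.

NP19es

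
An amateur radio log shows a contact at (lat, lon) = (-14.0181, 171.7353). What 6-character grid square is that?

RH55ux

Add 180° to longitude and 90° to latitude: 351.7353, 75.9819.
Field: lon ⌊351.7353/20⌋ = 17 → R; lat ⌊75.9819/10⌋ = 7 → H.
Square: lon ⌊11.7353/2⌋ = 5; lat ⌊5.9819/1⌋ = 5.
Subsquare: lon ⌊1.7353/0.0833333⌋ = 20 → u; lat ⌊0.9819/0.0416667⌋ = 23 → x.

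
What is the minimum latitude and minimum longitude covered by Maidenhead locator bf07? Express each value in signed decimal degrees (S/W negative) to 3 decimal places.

-33.000, -160.000

Field B=1, F=5: +1·20° lon, +5·10° lat → SW at lon -160°, lat -40°.
Square 0, 7: +0·2° lon, +7·1° lat → SW at lon -160°, lat -33°.
latitude -33.000, longitude -160.000.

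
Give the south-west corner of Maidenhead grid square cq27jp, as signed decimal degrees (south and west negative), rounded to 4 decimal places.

Field C=2, Q=16: +2·20° lon, +16·10° lat → SW at lon -140°, lat 70°.
Square 2, 7: +2·2° lon, +7·1° lat → SW at lon -136°, lat 77°.
Subsquare j=9, p=15: +9·0.0833333° lon, +15·0.0416667° lat → SW at lon -135.25°, lat 77.625°.
latitude 77.6250, longitude -135.2500.

77.6250, -135.2500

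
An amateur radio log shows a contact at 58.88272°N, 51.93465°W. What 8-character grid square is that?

Shift to the Maidenhead origin (180°W, 90°S): lon 128.06535, lat 148.88272.
Field: 128.06535/20 → 6 → G, 148.88272/10 → 14 → O; chars GO.
Square: 8.06535/2 → 4, 8.88272/1 → 8; chars 48.
Subsquare: 0.06535/0.0833333 → 0 → a, 0.88272/0.0416667 → 21 → v; chars av.
Extended square: 0.06535/0.00833333 → 7, 0.00772/0.00416667 → 1; chars 71.

GO48av71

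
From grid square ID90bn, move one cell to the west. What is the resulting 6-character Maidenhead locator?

ID90an

Longitude subsquare b = 1; −1 → 0 = a.
The latitude characters are unchanged.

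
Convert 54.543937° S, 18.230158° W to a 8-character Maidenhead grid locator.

Add 180° to longitude and 90° to latitude: 161.76984, 35.45606.
Field: lon ⌊161.76984/20⌋ = 8 → I; lat ⌊35.45606/10⌋ = 3 → D.
Square: lon ⌊1.76984/2⌋ = 0; lat ⌊5.45606/1⌋ = 5.
Subsquare: lon ⌊1.76984/0.0833333⌋ = 21 → v; lat ⌊0.45606/0.0416667⌋ = 10 → k.
Extended square: lon ⌊0.01984/0.00833333⌋ = 2; lat ⌊0.03940/0.00416667⌋ = 9.

ID05vk29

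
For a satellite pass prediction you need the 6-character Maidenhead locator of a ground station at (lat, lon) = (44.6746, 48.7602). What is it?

LN44jq

Add 180° to longitude and 90° to latitude: 228.7602, 134.6746.
Field: lon ⌊228.7602/20⌋ = 11 → L; lat ⌊134.6746/10⌋ = 13 → N.
Square: lon ⌊8.7602/2⌋ = 4; lat ⌊4.6746/1⌋ = 4.
Subsquare: lon ⌊0.7602/0.0833333⌋ = 9 → j; lat ⌊0.6746/0.0416667⌋ = 16 → q.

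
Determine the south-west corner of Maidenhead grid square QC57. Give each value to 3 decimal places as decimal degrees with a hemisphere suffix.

63.000° S, 150.000° E

Field Q=16, C=2: +16·20° lon, +2·10° lat → SW at lon 140°, lat -70°.
Square 5, 7: +5·2° lon, +7·1° lat → SW at lon 150°, lat -63°.
latitude 63.000° S, longitude 150.000° E.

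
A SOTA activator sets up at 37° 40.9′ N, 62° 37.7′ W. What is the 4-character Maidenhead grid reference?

Add 180° to longitude and 90° to latitude: 117.37, 127.68.
Field: lon ⌊117.37/20⌋ = 5 → F; lat ⌊127.68/10⌋ = 12 → M.
Square: lon ⌊17.37/2⌋ = 8; lat ⌊7.68/1⌋ = 7.

FM87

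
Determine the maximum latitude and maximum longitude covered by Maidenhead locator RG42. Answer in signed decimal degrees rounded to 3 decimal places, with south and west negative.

-27.000, 170.000

Field R=17, G=6: +17·20° lon, +6·10° lat → SW at lon 160°, lat -30°.
Square 4, 2: +4·2° lon, +2·1° lat → SW at lon 168°, lat -28°.
Cell spans 2° lon × 1° lat. NE corner is SW corner plus one full cell.
latitude -27.000, longitude 170.000.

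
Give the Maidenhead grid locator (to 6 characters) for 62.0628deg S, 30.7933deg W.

Add 180° to longitude and 90° to latitude: 149.2067, 27.9372.
Field: lon ⌊149.2067/20⌋ = 7 → H; lat ⌊27.9372/10⌋ = 2 → C.
Square: lon ⌊9.2067/2⌋ = 4; lat ⌊7.9372/1⌋ = 7.
Subsquare: lon ⌊1.2067/0.0833333⌋ = 14 → o; lat ⌊0.9372/0.0416667⌋ = 22 → w.

HC47ow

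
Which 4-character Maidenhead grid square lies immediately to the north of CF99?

CG90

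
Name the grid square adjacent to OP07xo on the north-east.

OP17ap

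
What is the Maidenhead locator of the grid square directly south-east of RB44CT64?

RB44ct73

Longitude extended square 6; +1 → 7.
Latitude extended square 4; −1 → 3.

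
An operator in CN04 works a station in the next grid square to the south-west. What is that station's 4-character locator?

Longitude square 0; −1 → -1, wraps to 9, carry into field.
Longitude field C = 2; −1 → 1 = B.
Latitude square 4; −1 → 3.

BN93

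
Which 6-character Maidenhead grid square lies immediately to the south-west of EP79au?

Longitude subsquare a = 0; −1 → -1, wraps to 23 = x, carry into square.
Longitude square 7; −1 → 6.
Latitude subsquare u = 20; −1 → 19 = t.

EP69xt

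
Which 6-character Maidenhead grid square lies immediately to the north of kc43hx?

KC44ha

Latitude subsquare x = 23; +1 → 24, wraps to 0 = a, carry into square.
Latitude square 3; +1 → 4.
The longitude characters are unchanged.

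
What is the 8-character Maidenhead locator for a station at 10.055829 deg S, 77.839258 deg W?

Add 180° to longitude and 90° to latitude: 102.16074, 79.94417.
Field: lon ⌊102.16074/20⌋ = 5 → F; lat ⌊79.94417/10⌋ = 7 → H.
Square: lon ⌊2.16074/2⌋ = 1; lat ⌊9.94417/1⌋ = 9.
Subsquare: lon ⌊0.16074/0.0833333⌋ = 1 → b; lat ⌊0.94417/0.0416667⌋ = 22 → w.
Extended square: lon ⌊0.07741/0.00833333⌋ = 9; lat ⌊0.02750/0.00416667⌋ = 6.

FH19bw96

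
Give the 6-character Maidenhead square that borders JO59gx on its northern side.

Latitude subsquare x = 23; +1 → 24, wraps to 0 = a, carry into square.
Latitude square 9; +1 → 10, wraps to 0, carry into field.
Latitude field O = 14; +1 → 15 = P.
The longitude characters are unchanged.

JP50ga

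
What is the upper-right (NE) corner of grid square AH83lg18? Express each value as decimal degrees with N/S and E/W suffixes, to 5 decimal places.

16.71250° S, 163.06667° W

Field A=0, H=7: +0·20° lon, +7·10° lat → SW at lon -180°, lat -20°.
Square 8, 3: +8·2° lon, +3·1° lat → SW at lon -164°, lat -17°.
Subsquare l=11, g=6: +11·0.0833333° lon, +6·0.0416667° lat → SW at lon -163.083°, lat -16.75°.
Extended square 1, 8: +1·0.00833333° lon, +8·0.00416667° lat → SW at lon -163.075°, lat -16.7167°.
Cell spans 0.00833333° lon × 0.00416667° lat. NE corner is SW corner plus one full cell.
latitude 16.71250° S, longitude 163.06667° W.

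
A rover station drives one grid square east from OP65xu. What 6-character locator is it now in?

Longitude subsquare x = 23; +1 → 24, wraps to 0 = a, carry into square.
Longitude square 6; +1 → 7.
The latitude characters are unchanged.

OP75au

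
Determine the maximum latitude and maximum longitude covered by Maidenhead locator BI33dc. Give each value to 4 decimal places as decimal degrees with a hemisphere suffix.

6.8750° S, 153.6667° W

Field B=1, I=8: +1·20° lon, +8·10° lat → SW at lon -160°, lat -10°.
Square 3, 3: +3·2° lon, +3·1° lat → SW at lon -154°, lat -7°.
Subsquare d=3, c=2: +3·0.0833333° lon, +2·0.0416667° lat → SW at lon -153.75°, lat -6.91667°.
Cell spans 0.0833333° lon × 0.0416667° lat. NE corner is SW corner plus one full cell.
latitude 6.8750° S, longitude 153.6667° W.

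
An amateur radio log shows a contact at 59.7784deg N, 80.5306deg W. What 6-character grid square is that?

Add 180° to longitude and 90° to latitude: 99.4694, 149.7784.
Field: 99.4694/20 → 4 → E, 149.7784/10 → 14 → O; chars EO.
Square: 19.4694/2 → 9, 9.7784/1 → 9; chars 99.
Subsquare: 1.4694/0.0833333 → 17 → r, 0.7784/0.0416667 → 18 → s; chars rs.

EO99rs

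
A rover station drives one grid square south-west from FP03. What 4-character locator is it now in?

EP92

Longitude square 0; −1 → -1, wraps to 9, carry into field.
Longitude field F = 5; −1 → 4 = E.
Latitude square 3; −1 → 2.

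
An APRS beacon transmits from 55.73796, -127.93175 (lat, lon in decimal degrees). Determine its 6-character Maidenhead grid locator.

CO65ar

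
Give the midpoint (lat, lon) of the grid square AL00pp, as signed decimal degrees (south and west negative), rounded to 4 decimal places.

20.6458, -178.7083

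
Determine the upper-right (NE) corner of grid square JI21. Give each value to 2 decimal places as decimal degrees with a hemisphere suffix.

8.00° S, 6.00° E

Field J=9, I=8: +9·20° lon, +8·10° lat → SW at lon 0°, lat -10°.
Square 2, 1: +2·2° lon, +1·1° lat → SW at lon 4°, lat -9°.
Cell spans 2° lon × 1° lat. NE corner is SW corner plus one full cell.
latitude 8.00° S, longitude 6.00° E.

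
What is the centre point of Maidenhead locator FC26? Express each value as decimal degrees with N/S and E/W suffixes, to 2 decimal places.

Field F=5, C=2: +5·20° lon, +2·10° lat → SW at lon -80°, lat -70°.
Square 2, 6: +2·2° lon, +6·1° lat → SW at lon -76°, lat -64°.
Cell spans 2° lon × 1° lat. Centre is SW corner plus half of each.
latitude 63.50° S, longitude 75.00° W.

63.50° S, 75.00° W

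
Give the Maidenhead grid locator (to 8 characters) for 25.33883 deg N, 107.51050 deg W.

Add 180° to longitude and 90° to latitude: 72.48950, 115.33883.
Field: lon ⌊72.48950/20⌋ = 3 → D; lat ⌊115.33883/10⌋ = 11 → L.
Square: lon ⌊12.48950/2⌋ = 6; lat ⌊5.33883/1⌋ = 5.
Subsquare: lon ⌊0.48950/0.0833333⌋ = 5 → f; lat ⌊0.33883/0.0416667⌋ = 8 → i.
Extended square: lon ⌊0.07283/0.00833333⌋ = 8; lat ⌊0.00550/0.00416667⌋ = 1.

DL65fi81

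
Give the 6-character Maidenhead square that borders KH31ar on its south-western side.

KH21xq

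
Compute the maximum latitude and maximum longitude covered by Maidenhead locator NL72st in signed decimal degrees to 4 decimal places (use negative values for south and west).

Field N=13, L=11: +13·20° lon, +11·10° lat → SW at lon 80°, lat 20°.
Square 7, 2: +7·2° lon, +2·1° lat → SW at lon 94°, lat 22°.
Subsquare s=18, t=19: +18·0.0833333° lon, +19·0.0416667° lat → SW at lon 95.5°, lat 22.7917°.
Cell spans 0.0833333° lon × 0.0416667° lat. NE corner is SW corner plus one full cell.
latitude 22.8333, longitude 95.5833.

22.8333, 95.5833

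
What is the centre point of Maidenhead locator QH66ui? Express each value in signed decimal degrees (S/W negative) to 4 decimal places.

-13.6458, 153.7083

Field Q=16, H=7: +16·20° lon, +7·10° lat → SW at lon 140°, lat -20°.
Square 6, 6: +6·2° lon, +6·1° lat → SW at lon 152°, lat -14°.
Subsquare u=20, i=8: +20·0.0833333° lon, +8·0.0416667° lat → SW at lon 153.667°, lat -13.6667°.
Cell spans 0.0833333° lon × 0.0416667° lat. Centre is SW corner plus half of each.
latitude -13.6458, longitude 153.7083.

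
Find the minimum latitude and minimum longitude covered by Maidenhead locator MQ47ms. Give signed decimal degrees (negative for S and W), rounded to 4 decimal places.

77.7500, 69.0000

Field M=12, Q=16: +12·20° lon, +16·10° lat → SW at lon 60°, lat 70°.
Square 4, 7: +4·2° lon, +7·1° lat → SW at lon 68°, lat 77°.
Subsquare m=12, s=18: +12·0.0833333° lon, +18·0.0416667° lat → SW at lon 69°, lat 77.75°.
latitude 77.7500, longitude 69.0000.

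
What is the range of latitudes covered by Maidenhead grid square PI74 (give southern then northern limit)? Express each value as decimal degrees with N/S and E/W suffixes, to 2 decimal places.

6.00° S, 5.00° S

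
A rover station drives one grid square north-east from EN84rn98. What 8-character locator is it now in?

EN84sn09

Longitude extended square 9; +1 → 10, wraps to 0, carry into subsquare.
Longitude subsquare r = 17; +1 → 18 = s.
Latitude extended square 8; +1 → 9.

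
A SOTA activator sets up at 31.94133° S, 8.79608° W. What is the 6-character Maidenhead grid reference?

IF58ob

Add 180° to longitude and 90° to latitude: 171.2039, 58.0587.
Field (20°×10°, letters A–R): lon ⌊171.2039/20⌋ = 8 → I; lat ⌊58.0587/10⌋ = 5 → F.
Square (2°×1°, digits 0–9): lon ⌊11.2039/2⌋ = 5; lat ⌊8.0587/1⌋ = 8.
Subsquare (5′×2.5′, letters a–x): lon ⌊1.2039/0.0833333⌋ = 14 → o; lat ⌊0.0587/0.0416667⌋ = 1 → b.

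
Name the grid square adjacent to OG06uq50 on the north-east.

Longitude extended square 5; +1 → 6.
Latitude extended square 0; +1 → 1.

OG06uq61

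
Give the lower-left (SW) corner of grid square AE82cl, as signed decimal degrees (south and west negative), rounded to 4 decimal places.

-47.5417, -163.8333

Field A=0, E=4: +0·20° lon, +4·10° lat → SW at lon -180°, lat -50°.
Square 8, 2: +8·2° lon, +2·1° lat → SW at lon -164°, lat -48°.
Subsquare c=2, l=11: +2·0.0833333° lon, +11·0.0416667° lat → SW at lon -163.833°, lat -47.5417°.
latitude -47.5417, longitude -163.8333.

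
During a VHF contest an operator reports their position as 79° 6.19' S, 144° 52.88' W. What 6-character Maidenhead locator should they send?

BB70nv

Shift to the Maidenhead origin (180°W, 90°S): lon 35.1187, lat 10.8968.
Field: lon ⌊35.1187/20⌋ = 1 → B; lat ⌊10.8968/10⌋ = 1 → B.
Square: lon ⌊15.1187/2⌋ = 7; lat ⌊0.8968/1⌋ = 0.
Subsquare: lon ⌊1.1187/0.0833333⌋ = 13 → n; lat ⌊0.8968/0.0416667⌋ = 21 → v.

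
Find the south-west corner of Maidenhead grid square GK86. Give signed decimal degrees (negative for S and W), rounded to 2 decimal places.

Field G=6, K=10: +6·20° lon, +10·10° lat → SW at lon -60°, lat 10°.
Square 8, 6: +8·2° lon, +6·1° lat → SW at lon -44°, lat 16°.
latitude 16.00, longitude -44.00.

16.00, -44.00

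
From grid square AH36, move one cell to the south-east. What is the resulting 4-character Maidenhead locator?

AH45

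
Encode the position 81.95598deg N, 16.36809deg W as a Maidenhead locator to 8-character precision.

IR11tw59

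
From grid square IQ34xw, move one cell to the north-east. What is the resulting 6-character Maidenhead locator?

Longitude subsquare x = 23; +1 → 24, wraps to 0 = a, carry into square.
Longitude square 3; +1 → 4.
Latitude subsquare w = 22; +1 → 23 = x.

IQ44ax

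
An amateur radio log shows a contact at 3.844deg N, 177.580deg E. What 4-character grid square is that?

RJ83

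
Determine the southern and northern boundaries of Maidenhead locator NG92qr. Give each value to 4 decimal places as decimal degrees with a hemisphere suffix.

27.2917° S, 27.2500° S

Field N=13, G=6: +13·20° lon, +6·10° lat → SW at lon 80°, lat -30°.
Square 9, 2: +9·2° lon, +2·1° lat → SW at lon 98°, lat -28°.
Subsquare q=16, r=17: +16·0.0833333° lon, +17·0.0416667° lat → SW at lon 99.3333°, lat -27.2917°.
Cell spans 0.0833333° lon × 0.0416667° lat.
south 27.2917° S, north 27.2500° S.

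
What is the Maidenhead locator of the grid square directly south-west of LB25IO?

Longitude subsquare i = 8; −1 → 7 = h.
Latitude subsquare o = 14; −1 → 13 = n.

LB25hn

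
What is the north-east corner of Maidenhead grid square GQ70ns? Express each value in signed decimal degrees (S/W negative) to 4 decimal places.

70.7917, -44.8333

Field G=6, Q=16: +6·20° lon, +16·10° lat → SW at lon -60°, lat 70°.
Square 7, 0: +7·2° lon, +0·1° lat → SW at lon -46°, lat 70°.
Subsquare n=13, s=18: +13·0.0833333° lon, +18·0.0416667° lat → SW at lon -44.9167°, lat 70.75°.
Cell spans 0.0833333° lon × 0.0416667° lat. NE corner is SW corner plus one full cell.
latitude 70.7917, longitude -44.8333.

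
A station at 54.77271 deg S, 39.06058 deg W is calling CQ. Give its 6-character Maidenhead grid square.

Offset from 180°W / 90°S: lon 140.9394°, lat 35.2273°.
Field: lon ⌊140.9394/20⌋ = 7 → H; lat ⌊35.2273/10⌋ = 3 → D.
Square: lon ⌊0.9394/2⌋ = 0; lat ⌊5.2273/1⌋ = 5.
Subsquare: lon ⌊0.9394/0.0833333⌋ = 11 → l; lat ⌊0.2273/0.0416667⌋ = 5 → f.

HD05lf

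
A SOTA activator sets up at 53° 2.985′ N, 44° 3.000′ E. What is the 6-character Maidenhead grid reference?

LO23ab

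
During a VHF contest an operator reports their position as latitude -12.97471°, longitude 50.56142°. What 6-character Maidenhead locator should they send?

LH57ga

Offset from 180°W / 90°S: lon 230.5614°, lat 77.0253°.
Field: 230.5614/20 → 11 → L, 77.0253/10 → 7 → H; chars LH.
Square: 10.5614/2 → 5, 7.0253/1 → 7; chars 57.
Subsquare: 0.5614/0.0833333 → 6 → g, 0.0253/0.0416667 → 0 → a; chars ga.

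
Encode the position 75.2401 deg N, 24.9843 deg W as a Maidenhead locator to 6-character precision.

HQ75mf

Add 180° to longitude and 90° to latitude: 155.0157, 165.2401.
Field: lon ⌊155.0157/20⌋ = 7 → H; lat ⌊165.2401/10⌋ = 16 → Q.
Square: lon ⌊15.0157/2⌋ = 7; lat ⌊5.2401/1⌋ = 5.
Subsquare: lon ⌊1.0157/0.0833333⌋ = 12 → m; lat ⌊0.2401/0.0416667⌋ = 5 → f.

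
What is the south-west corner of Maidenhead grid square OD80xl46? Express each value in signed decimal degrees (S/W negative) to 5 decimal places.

Field O=14, D=3: +14·20° lon, +3·10° lat → SW at lon 100°, lat -60°.
Square 8, 0: +8·2° lon, +0·1° lat → SW at lon 116°, lat -60°.
Subsquare x=23, l=11: +23·0.0833333° lon, +11·0.0416667° lat → SW at lon 117.917°, lat -59.5417°.
Extended square 4, 6: +4·0.00833333° lon, +6·0.00416667° lat → SW at lon 117.95°, lat -59.5167°.
latitude -59.51667, longitude 117.95000.

-59.51667, 117.95000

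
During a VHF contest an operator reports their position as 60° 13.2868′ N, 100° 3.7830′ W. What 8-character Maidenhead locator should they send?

DP90xf23

Offset from 180°W / 90°S: lon 79.93695°, lat 150.22145°.
Field: lon ⌊79.93695/20⌋ = 3 → D; lat ⌊150.22145/10⌋ = 15 → P.
Square: lon ⌊19.93695/2⌋ = 9; lat ⌊0.22145/1⌋ = 0.
Subsquare: lon ⌊1.93695/0.0833333⌋ = 23 → x; lat ⌊0.22145/0.0416667⌋ = 5 → f.
Extended square: lon ⌊0.02028/0.00833333⌋ = 2; lat ⌊0.01311/0.00416667⌋ = 3.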